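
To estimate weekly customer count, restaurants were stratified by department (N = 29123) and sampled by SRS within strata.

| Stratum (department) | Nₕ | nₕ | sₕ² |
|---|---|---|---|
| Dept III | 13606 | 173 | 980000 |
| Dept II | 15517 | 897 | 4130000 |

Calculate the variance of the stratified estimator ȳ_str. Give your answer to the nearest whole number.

Var(ȳ_str) = Σₕ Wₕ²(1 − fₕ)sₕ²/nₕ with Wₕ = Nₕ/N, N = 29123.
Dept III: Wₕ = 0.46719088; term = 0.46719088²·(1 − 0.01271498)·980000/173 = 1220.7064.
Dept II: Wₕ = 0.53280912; term = 0.53280912²·(1 − 0.05780757)·4130000/897 = 1231.5173.
Sum = 2452.2237.

2452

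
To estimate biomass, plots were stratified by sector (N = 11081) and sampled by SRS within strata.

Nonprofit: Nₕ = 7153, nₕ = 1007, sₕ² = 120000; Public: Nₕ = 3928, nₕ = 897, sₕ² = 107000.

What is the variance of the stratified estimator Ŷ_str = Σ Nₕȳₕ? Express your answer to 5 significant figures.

Var(Ŷ_str) = Σₕ Nₕ²(1 − fₕ)sₕ²/nₕ.
Nonprofit: 7153²·(1 − 1007/7153)·120000/1007 = 5.2388089 × 10^9.
Public: 3928²·(1 − 897/3928)·107000/897 = 1.4201975 × 10^9.
Sum = 6.6590064 × 10^9.

6.6590 × 10^9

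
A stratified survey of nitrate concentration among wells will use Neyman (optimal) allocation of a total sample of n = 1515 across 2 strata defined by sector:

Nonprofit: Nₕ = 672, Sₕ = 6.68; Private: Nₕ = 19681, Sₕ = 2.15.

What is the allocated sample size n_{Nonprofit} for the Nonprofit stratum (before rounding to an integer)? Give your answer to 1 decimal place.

145.3

Neyman allocation: nₕ = n·NₕSₕ / Σⱼ NⱼSⱼ.
Σ NⱼSⱼ = 672·6.68 + 19681·2.15 = 46803.11.
n_{Nonprofit} = 1515·672·6.68 / 46803.11 = 145.3.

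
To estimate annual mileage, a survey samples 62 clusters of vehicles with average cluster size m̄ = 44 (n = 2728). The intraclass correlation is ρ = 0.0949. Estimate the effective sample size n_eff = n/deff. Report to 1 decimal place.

deff = 1 + (44 − 1)·0.0949 = 1 + 4.0807 = 5.0807.
n_eff = 2728 / 5.0807 = 536.9.

536.9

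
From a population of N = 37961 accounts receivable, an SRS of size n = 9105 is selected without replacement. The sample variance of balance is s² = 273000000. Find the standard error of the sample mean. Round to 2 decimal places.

Under SRS without replacement, Var(ȳ) = (1 − f)·s²/n with f = n/N = 9105/37961 = 0.23985143.
Var(ȳ) = (1 − 0.23985143)·273000000/9105 = 0.76014857·29983.526 = 22791.934.
SE(ȳ) = √(22791.934) = 150.97.

150.97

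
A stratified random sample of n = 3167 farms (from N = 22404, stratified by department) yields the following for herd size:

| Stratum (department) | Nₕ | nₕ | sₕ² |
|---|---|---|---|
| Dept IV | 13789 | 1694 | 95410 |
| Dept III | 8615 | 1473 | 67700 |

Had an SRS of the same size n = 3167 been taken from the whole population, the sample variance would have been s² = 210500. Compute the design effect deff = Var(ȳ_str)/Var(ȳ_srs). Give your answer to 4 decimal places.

0.4266

Var(ȳ_str) = Σ Wₕ²(1−fₕ)sₕ²/nₕ with Wₕ = Nₕ/22404:
  Dept IV: (13789/22404)²·(1−1694/13789)·95410/1694 = 18.71406
  Dept III: (8615/22404)²·(1−1473/8615)·67700/1473 = 5.6339102
  → Var(ȳ_str) = 24.34797.
Var(ȳ_srs) = (1 − 3167/22404)·210500/3167 = 57.071044.
deff = 24.34797 / 57.071044 = 0.4266.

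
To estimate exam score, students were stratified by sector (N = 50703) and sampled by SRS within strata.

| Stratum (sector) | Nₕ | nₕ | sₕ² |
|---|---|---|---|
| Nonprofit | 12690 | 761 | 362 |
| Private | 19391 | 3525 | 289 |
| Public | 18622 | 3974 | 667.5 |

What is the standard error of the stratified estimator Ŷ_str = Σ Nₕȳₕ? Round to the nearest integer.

Var(Ŷ_str) = Σₕ Nₕ²(1 − fₕ)sₕ²/nₕ.
Nonprofit: 12690²·(1 − 761/12690)·362/761 = 7.2009463 × 10^7.
Private: 19391²·(1 − 3525/19391)·289/3525 = 2.522356 × 10^7.
Public: 18622²·(1 − 3974/18622)·667.5/3974 = 4.5817149 × 10^7.
Sum = 1.4305017 × 10^8.
SE = √(1.4305017 × 10^8) = 11960.

11960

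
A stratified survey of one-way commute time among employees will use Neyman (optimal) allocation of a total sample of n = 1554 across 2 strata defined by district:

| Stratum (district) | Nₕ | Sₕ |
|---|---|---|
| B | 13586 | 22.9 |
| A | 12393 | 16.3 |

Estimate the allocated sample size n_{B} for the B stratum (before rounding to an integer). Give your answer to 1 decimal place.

Neyman allocation: nₕ = n·NₕSₕ / Σⱼ NⱼSⱼ.
Σ NⱼSⱼ = 13586·22.9 + 12393·16.3 = 513125.3.
n_{B} = 1554·13586·22.9 / 513125.3 = 942.2.

942.2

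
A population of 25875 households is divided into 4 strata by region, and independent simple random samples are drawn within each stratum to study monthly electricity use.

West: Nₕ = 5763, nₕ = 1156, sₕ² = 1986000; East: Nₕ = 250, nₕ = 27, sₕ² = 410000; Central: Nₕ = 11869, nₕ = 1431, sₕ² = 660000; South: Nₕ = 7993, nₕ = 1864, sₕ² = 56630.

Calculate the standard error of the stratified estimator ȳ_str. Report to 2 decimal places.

Var(ȳ_str) = Σₕ Wₕ²(1 − fₕ)sₕ²/nₕ with Wₕ = Nₕ/N, N = 25875.
West: Wₕ = 0.22272464; term = 0.22272464²·(1 − 0.20058997)·1986000/1156 = 68.128296.
East: Wₕ = 0.00966184; term = 0.00966184²·(1 − 0.10800000)·410000/27 = 1.2644575.
Central: Wₕ = 0.45870531; term = 0.45870531²·(1 − 0.12056618)·660000/1431 = 85.344396.
South: Wₕ = 0.30890821; term = 0.30890821²·(1 − 0.23320405)·56630/1864 = 2.2229995.
Sum = 156.96015.
SE = √(156.96015) = 12.53.

12.53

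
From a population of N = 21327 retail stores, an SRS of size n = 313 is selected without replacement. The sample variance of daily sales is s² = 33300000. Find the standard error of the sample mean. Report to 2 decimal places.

Under SRS without replacement, Var(ȳ) = (1 − f)·s²/n with f = n/N = 313/21327 = 0.01467623.
Var(ȳ) = (1 − 0.01467623)·33300000/313 = 0.98532377·106389.78 = 104828.38.
SE(ȳ) = √(104828.38) = 323.77.

323.77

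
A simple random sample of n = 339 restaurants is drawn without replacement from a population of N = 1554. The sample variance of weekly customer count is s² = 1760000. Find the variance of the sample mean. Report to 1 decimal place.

Under SRS without replacement, Var(ȳ) = (1 − f)·s²/n with f = n/N = 339/1554 = 0.21814672.
Var(ȳ) = (1 − 0.21814672)·1760000/339 = 0.78185328·5191.7404 = 4059.1793.

4059.2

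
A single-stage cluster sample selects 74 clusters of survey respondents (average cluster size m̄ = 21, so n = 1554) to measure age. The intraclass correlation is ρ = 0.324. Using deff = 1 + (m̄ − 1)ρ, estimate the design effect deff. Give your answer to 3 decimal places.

7.480

deff = 1 + (21 − 1)·0.324 = 1 + 6.48 = 7.48.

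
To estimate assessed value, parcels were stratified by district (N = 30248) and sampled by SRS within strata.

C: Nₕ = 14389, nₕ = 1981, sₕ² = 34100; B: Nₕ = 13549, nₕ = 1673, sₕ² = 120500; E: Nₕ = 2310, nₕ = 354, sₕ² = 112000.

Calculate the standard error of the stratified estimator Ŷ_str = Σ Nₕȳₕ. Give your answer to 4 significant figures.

Var(Ŷ_str) = Σₕ Nₕ²(1 − fₕ)sₕ²/nₕ.
C: 14389²·(1 − 1981/14389)·34100/1981 = 3.0732812 × 10^9.
B: 13549²·(1 − 1673/13549)·120500/1673 = 1.1589602 × 10^10.
E: 2310²·(1 − 354/2310)·112000/354 = 1.4295376 × 10^9.
Sum = 1.6092421 × 10^10.
SE = √(1.6092421 × 10^10) = 126900.

126900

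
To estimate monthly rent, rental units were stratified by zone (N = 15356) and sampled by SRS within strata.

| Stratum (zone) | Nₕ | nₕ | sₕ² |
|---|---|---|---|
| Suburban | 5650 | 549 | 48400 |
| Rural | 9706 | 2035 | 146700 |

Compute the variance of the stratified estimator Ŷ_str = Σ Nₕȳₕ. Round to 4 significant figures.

Var(Ŷ_str) = Σₕ Nₕ²(1 − fₕ)sₕ²/nₕ.
Suburban: 5650²·(1 − 549/5650)·48400/549 = 2.5408369 × 10^9.
Rural: 9706²·(1 − 2035/9706)·146700/2035 = 5.3673259 × 10^9.
Sum = 7.9081628 × 10^9.

7.908 × 10^9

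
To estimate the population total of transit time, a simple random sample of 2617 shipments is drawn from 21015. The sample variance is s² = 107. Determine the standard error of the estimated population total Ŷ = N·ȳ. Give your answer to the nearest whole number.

3976

Var(Ŷ) = N²·Var(ȳ) = N²·(1 − n/N)·s²/n.
f = 2617/21015 = 0.12453010; Var(ȳ) = 0.87546990·107/2617 = 0.03579491.
Var(Ŷ) = 21015² · 0.03579491 = 1.5808114 × 10^7.
SE(Ŷ) = √(1.5808114 × 10^7) = 3976.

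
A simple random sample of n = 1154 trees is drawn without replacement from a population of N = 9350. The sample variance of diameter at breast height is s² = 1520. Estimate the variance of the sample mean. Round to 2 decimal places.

1.15

Under SRS without replacement, Var(ȳ) = (1 − f)·s²/n with f = n/N = 1154/9350 = 0.12342246.
Var(ȳ) = (1 − 0.12342246)·1520/1154 = 0.87657754·1.3171577 = 1.1545909.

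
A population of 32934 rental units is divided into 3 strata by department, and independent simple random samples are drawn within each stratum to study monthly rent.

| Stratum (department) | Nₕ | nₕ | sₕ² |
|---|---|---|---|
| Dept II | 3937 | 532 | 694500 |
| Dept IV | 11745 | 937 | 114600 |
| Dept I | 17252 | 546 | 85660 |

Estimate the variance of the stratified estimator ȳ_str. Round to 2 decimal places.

72.14

Var(ȳ_str) = Σₕ Wₕ²(1 − fₕ)sₕ²/nₕ with Wₕ = Nₕ/N, N = 32934.
Dept II: Wₕ = 0.11954211; term = 0.11954211²·(1 − 0.13512827)·694500/532 = 16.134451.
Dept IV: Wₕ = 0.35662234; term = 0.35662234²·(1 − 0.07977863)·114600/937 = 14.313783.
Dept I: Wₕ = 0.52383555; term = 0.52383555²·(1 − 0.03164850)·85660/546 = 41.687744.
Sum = 72.135978.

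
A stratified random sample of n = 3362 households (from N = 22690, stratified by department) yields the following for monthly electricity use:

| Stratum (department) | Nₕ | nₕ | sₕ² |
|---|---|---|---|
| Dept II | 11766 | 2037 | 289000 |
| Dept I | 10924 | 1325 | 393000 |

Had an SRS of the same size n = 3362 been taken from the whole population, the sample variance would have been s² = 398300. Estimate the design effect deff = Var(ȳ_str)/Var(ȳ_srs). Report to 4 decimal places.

Var(ȳ_str) = Σ Wₕ²(1−fₕ)sₕ²/nₕ with Wₕ = Nₕ/22690:
  Dept II: (11766/22690)²·(1−2037/11766)·289000/2037 = 31.545315
  Dept I: (10924/22690)²·(1−1325/10924)·393000/1325 = 60.410908
  → Var(ȳ_str) = 91.956223.
Var(ȳ_srs) = (1 − 3362/22690)·398300/3362 = 100.91716.
deff = 91.956223 / 100.91716 = 0.9112.

0.9112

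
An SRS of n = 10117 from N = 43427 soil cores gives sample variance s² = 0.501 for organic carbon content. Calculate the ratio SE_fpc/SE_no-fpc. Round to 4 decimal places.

f = n/N = 10117/43427 = 0.23296567.
SE_no-fpc = √(s²/n) = 0.0070370881; SE_fpc = √((1−f)s²/n) = 0.0061631167.
Ratio = √(1−f) = 0.87580496.

0.8758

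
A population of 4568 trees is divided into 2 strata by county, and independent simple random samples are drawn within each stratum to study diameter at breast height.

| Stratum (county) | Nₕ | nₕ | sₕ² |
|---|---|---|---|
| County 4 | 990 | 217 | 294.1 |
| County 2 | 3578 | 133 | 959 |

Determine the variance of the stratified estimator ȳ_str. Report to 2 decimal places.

4.31

Var(ȳ_str) = Σₕ Wₕ²(1 − fₕ)sₕ²/nₕ with Wₕ = Nₕ/N, N = 4568.
County 4: Wₕ = 0.21672504; term = 0.21672504²·(1 − 0.21919192)·294.1/217 = 0.049704738.
County 2: Wₕ = 0.78327496; term = 0.78327496²·(1 − 0.03717160)·959/133 = 4.2593599.
Sum = 4.3090646.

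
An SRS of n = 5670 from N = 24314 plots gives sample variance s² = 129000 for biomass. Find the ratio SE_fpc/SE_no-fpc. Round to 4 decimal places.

f = n/N = 5670/24314 = 0.23319898.
SE_no-fpc = √(s²/n) = 4.7698347; SE_fpc = √((1−f)s²/n) = 4.1768095.
Ratio = √(1−f) = 0.87567175.

0.8757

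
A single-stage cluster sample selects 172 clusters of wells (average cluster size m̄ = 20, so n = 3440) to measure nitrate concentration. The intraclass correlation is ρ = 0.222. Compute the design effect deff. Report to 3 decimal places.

deff = 1 + (20 − 1)·0.222 = 1 + 4.218 = 5.218.

5.218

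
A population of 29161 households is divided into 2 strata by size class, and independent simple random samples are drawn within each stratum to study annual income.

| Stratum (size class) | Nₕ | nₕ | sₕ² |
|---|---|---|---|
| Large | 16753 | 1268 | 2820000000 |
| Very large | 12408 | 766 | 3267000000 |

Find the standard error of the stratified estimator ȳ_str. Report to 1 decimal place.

Var(ȳ_str) = Σₕ Wₕ²(1 − fₕ)sₕ²/nₕ with Wₕ = Nₕ/N, N = 29161.
Large: Wₕ = 0.57450019; term = 0.57450019²·(1 − 0.07568794)·2820000000/1268 = 678467.15.
Very large: Wₕ = 0.42549981; term = 0.42549981²·(1 − 0.06173436)·3267000000/766 = 724510.89.
Sum = 1.402978 × 10^6.
SE = √(1.402978 × 10^6) = 1184.5.

1184.5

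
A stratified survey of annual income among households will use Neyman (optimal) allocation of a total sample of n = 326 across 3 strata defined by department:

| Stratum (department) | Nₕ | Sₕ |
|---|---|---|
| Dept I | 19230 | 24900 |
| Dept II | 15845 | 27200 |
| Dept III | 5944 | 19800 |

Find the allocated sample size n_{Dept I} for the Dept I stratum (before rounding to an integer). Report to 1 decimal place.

151.9

Neyman allocation: nₕ = n·NₕSₕ / Σⱼ NⱼSⱼ.
Σ NⱼSⱼ = 19230·24900 + 15845·27200 + 5944·19800 = 1.0275022 × 10^9.
n_{Dept I} = 326·19230·24900 / (1.0275022 × 10^9) = 151.9.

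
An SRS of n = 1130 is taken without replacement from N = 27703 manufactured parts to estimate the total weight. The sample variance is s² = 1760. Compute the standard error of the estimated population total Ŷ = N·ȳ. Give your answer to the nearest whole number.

33861

Var(Ŷ) = N²·Var(ȳ) = N²·(1 − n/N)·s²/n.
f = 1130/27703 = 0.04078981; Var(ȳ) = 0.95921019·1760/1130 = 1.4939911.
Var(Ŷ) = 27703² · 1.4939911 = 1.1465727 × 10^9.
SE(Ŷ) = √(1.1465727 × 10^9) = 33861.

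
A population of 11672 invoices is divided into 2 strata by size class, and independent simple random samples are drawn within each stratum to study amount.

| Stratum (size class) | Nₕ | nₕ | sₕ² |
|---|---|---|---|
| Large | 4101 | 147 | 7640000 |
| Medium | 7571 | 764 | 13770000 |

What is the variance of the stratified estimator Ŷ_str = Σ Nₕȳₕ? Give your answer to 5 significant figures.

Var(Ŷ_str) = Σₕ Nₕ²(1 − fₕ)sₕ²/nₕ.
Large: 4101²·(1 − 147/4101)·7640000/147 = 8.4275717 × 10^11.
Medium: 7571²·(1 − 764/7571)·13770000/764 = 9.2885854 × 10^11.
Sum = 1.7716157 × 10^12.

1.7716 × 10^12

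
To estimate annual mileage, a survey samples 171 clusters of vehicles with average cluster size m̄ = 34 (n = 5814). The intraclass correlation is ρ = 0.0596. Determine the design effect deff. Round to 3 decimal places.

deff = 1 + (34 − 1)·0.0596 = 1 + 1.9668 = 2.9668.

2.967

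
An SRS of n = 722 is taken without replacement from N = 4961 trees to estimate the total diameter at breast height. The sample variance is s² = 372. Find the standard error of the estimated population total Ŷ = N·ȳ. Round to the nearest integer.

Var(Ŷ) = N²·Var(ȳ) = N²·(1 − n/N)·s²/n.
f = 722/4961 = 0.14553517; Var(ȳ) = 0.85446483·372/722 = 0.44025057.
Var(Ŷ) = 4961² · 0.44025057 = 1.0835236 × 10^7.
SE(Ŷ) = √(1.0835236 × 10^7) = 3292.

3292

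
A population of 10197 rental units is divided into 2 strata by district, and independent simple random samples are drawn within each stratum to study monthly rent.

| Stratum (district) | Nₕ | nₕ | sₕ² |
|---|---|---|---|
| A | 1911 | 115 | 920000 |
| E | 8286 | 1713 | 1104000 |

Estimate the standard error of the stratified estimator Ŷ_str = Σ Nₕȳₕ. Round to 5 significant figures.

250120

Var(Ŷ_str) = Σₕ Nₕ²(1 − fₕ)sₕ²/nₕ.
A: 1911²·(1 − 115/1911)·920000/115 = 2.7457248 × 10^10.
E: 8286²·(1 − 1713/8286)·1104000/1713 = 3.5101063 × 10^10.
Sum = 6.2558311 × 10^10.
SE = √(6.2558311 × 10^10) = 250120.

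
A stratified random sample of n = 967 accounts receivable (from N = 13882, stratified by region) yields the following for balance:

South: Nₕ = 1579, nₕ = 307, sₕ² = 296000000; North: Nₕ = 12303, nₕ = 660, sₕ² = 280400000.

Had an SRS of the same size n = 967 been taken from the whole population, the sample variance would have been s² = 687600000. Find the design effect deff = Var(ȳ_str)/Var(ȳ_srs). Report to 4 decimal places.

0.4926

Var(ȳ_str) = Σ Wₕ²(1−fₕ)sₕ²/nₕ with Wₕ = Nₕ/13882:
  South: (1579/13882)²·(1−307/1579)·296000000/307 = 10048.899
  North: (12303/13882)²·(1−660/12303)·280400000/660 = 315795.48
  → Var(ȳ_str) = 325844.38.
Var(ȳ_srs) = (1 − 967/13882)·687600000/967 = 661533.38.
deff = 325844.38 / 661533.38 = 0.4926.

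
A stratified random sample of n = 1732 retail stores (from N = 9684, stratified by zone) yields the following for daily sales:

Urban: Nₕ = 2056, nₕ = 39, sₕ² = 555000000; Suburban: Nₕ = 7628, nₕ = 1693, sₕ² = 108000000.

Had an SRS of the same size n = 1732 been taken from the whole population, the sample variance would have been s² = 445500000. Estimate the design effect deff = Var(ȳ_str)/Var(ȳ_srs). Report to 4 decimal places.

3.1252

Var(ȳ_str) = Σ Wₕ²(1−fₕ)sₕ²/nₕ with Wₕ = Nₕ/9684:
  Urban: (2056/9684)²·(1−39/2056)·555000000/39 = 629285.64
  Suburban: (7628/9684)²·(1−1693/7628)·108000000/1693 = 30795.598
  → Var(ȳ_str) = 660081.24.
Var(ȳ_srs) = (1 − 1732/9684)·445500000/1732 = 211213.37.
deff = 660081.24 / 211213.37 = 3.1252.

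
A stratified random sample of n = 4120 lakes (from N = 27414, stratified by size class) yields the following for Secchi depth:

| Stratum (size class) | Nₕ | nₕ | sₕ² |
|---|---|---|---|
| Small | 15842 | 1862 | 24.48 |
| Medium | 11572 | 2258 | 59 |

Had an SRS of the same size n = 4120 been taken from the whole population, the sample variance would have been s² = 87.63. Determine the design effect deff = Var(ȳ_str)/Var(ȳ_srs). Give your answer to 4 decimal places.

Var(ȳ_str) = Σ Wₕ²(1−fₕ)sₕ²/nₕ with Wₕ = Nₕ/27414:
  Small: (15842/27414)²·(1−1862/15842)·24.48/1862 = 0.0038743968
  Medium: (11572/27414)²·(1−2258/11572)·59/2258 = 0.0037473816
  → Var(ȳ_str) = 0.0076217784.
Var(ȳ_srs) = (1 − 4120/27414)·87.63/4120 = 0.018072876.
deff = 0.0076217784 / 0.018072876 = 0.4217.

0.4217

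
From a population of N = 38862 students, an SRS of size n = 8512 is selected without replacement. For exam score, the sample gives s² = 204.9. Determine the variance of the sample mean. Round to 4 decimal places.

Under SRS without replacement, Var(ȳ) = (1 − f)·s²/n with f = n/N = 8512/38862 = 0.21903144.
Var(ȳ) = (1 − 0.21903144)·204.9/8512 = 0.78096856·0.024071898 = 0.018799396.

0.0188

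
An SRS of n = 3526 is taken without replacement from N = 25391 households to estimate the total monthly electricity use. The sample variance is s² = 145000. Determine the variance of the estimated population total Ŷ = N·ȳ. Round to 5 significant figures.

2.2830 × 10^10

Var(Ŷ) = N²·Var(ȳ) = N²·(1 − n/N)·s²/n.
f = 3526/25391 = 0.13886810; Var(ȳ) = 0.86113190·145000/3526 = 35.412401.
Var(Ŷ) = 25391² · 35.412401 = 2.2830477 × 10^10.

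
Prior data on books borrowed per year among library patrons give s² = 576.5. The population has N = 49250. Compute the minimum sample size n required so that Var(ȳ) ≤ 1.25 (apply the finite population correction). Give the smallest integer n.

457

Without fpc, n₀ = s²/D = 576.5/1.25 = 461.2000.
With fpc, (1 − n/N)·s²/n ≤ D requires n ≥ n₀/(1 + n₀/N) = 461.2000/(1 + 461.2000/49250) = 456.9212.
Rounding up, n = 457.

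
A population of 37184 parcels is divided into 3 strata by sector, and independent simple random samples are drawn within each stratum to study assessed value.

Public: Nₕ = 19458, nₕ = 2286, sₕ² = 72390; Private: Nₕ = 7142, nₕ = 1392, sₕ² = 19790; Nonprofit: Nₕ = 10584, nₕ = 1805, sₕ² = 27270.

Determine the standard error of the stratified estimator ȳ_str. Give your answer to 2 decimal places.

Var(ȳ_str) = Σₕ Wₕ²(1 − fₕ)sₕ²/nₕ with Wₕ = Nₕ/N, N = 37184.
Public: Wₕ = 0.52328959; term = 0.52328959²·(1 − 0.11748381)·72390/2286 = 7.6526036.
Private: Wₕ = 0.19207186; term = 0.19207186²·(1 − 0.19490339)·19790/1392 = 0.42226204.
Nonprofit: Wₕ = 0.28463855; term = 0.28463855²·(1 − 0.17054044)·27270/1805 = 1.0152911.
Sum = 9.0901567.
SE = √(9.0901567) = 3.01.

3.01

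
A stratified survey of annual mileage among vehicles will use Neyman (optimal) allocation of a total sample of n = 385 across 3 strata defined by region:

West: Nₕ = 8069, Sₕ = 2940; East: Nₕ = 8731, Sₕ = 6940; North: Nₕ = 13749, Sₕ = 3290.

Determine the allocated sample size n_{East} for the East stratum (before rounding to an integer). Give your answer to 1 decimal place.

180.1

Neyman allocation: nₕ = n·NₕSₕ / Σⱼ NⱼSⱼ.
Σ NⱼSⱼ = 8069·2940 + 8731·6940 + 13749·3290 = 1.2955021 × 10^8.
n_{East} = 385·8731·6940 / (1.2955021 × 10^8) = 180.1.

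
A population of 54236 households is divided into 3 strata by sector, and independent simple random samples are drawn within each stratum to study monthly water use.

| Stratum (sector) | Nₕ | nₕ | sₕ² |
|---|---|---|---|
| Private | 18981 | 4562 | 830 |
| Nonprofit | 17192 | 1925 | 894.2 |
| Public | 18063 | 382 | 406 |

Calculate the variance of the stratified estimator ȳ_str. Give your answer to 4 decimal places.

0.1738

Var(ȳ_str) = Σₕ Wₕ²(1 − fₕ)sₕ²/nₕ with Wₕ = Nₕ/N, N = 54236.
Private: Wₕ = 0.34997050; term = 0.34997050²·(1 − 0.24034561)·830/4562 = 0.016927848.
Nonprofit: Wₕ = 0.31698503; term = 0.31698503²·(1 − 0.11197068)·894.2/1925 = 0.041448492.
Public: Wₕ = 0.33304447; term = 0.33304447²·(1 − 0.02114820)·406/382 = 0.11539422.
Sum = 0.17377056.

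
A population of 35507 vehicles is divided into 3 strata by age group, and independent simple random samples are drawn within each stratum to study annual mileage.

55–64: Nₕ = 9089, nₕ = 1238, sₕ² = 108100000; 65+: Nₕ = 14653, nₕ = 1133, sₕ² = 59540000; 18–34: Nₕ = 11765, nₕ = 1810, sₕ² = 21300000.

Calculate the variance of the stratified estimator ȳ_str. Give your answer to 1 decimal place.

Var(ȳ_str) = Σₕ Wₕ²(1 − fₕ)sₕ²/nₕ with Wₕ = Nₕ/N, N = 35507.
55–64: Wₕ = 0.25597769; term = 0.25597769²·(1 − 0.13620860)·108100000/1238 = 4942.1756.
65+: Wₕ = 0.41267919; term = 0.41267919²·(1 − 0.07732205)·59540000/1133 = 8257.6068.
18–34: Wₕ = 0.33134312; term = 0.33134312²·(1 − 0.15384615)·21300000/1810 = 1093.2167.
Sum = 14292.999.

14293.0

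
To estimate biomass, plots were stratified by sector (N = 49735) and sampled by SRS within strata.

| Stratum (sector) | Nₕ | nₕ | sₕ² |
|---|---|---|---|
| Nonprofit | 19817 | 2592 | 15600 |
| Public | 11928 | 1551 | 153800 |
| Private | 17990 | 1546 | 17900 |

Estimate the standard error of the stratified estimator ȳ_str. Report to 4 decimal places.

2.6790

Var(ȳ_str) = Σₕ Wₕ²(1 − fₕ)sₕ²/nₕ with Wₕ = Nₕ/N, N = 49735.
Nonprofit: Wₕ = 0.39845179; term = 0.39845179²·(1 − 0.13079679)·15600/2592 = 0.83054372.
Public: Wₕ = 0.23983110; term = 0.23983110²·(1 − 0.13003018)·153800/1551 = 4.9620341.
Private: Wₕ = 0.36171710; term = 0.36171710²·(1 − 0.08593663)·17900/1546 = 1.3847071.
Sum = 7.1772849.
SE = √(7.1772849) = 2.6790.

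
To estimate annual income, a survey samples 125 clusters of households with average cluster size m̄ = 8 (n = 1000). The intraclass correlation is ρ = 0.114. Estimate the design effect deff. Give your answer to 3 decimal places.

deff = 1 + (8 − 1)·0.114 = 1 + 0.798 = 1.798.

1.798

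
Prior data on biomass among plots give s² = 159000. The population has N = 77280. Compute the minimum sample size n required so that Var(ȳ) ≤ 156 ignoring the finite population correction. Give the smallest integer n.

1020

Without fpc, n₀ = s²/D = 159000/156 = 1019.2308.
Rounding up, n = 1020.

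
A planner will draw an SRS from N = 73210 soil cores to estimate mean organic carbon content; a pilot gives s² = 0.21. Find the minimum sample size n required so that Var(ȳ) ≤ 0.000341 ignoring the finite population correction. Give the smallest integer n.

616

Without fpc, n₀ = s²/D = 0.21/0.000341 = 615.8358.
Rounding up, n = 616.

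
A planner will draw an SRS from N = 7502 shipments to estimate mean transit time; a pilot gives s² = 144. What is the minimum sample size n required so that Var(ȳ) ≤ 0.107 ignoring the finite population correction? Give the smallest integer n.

Without fpc, n₀ = s²/D = 144/0.107 = 1345.7944.
Rounding up, n = 1346.

1346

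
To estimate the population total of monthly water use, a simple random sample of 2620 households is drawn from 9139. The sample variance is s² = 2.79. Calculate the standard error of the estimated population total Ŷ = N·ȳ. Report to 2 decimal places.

251.88

Var(Ŷ) = N²·Var(ȳ) = N²·(1 − n/N)·s²/n.
f = 2620/9139 = 0.28668344; Var(ȳ) = 0.71331656·2.79/2620 = 7.5960045 × 10^-4.
Var(Ŷ) = 9139² · (7.5960045 × 10^-4) = 63442.833.
SE(Ŷ) = √(63442.833) = 251.88.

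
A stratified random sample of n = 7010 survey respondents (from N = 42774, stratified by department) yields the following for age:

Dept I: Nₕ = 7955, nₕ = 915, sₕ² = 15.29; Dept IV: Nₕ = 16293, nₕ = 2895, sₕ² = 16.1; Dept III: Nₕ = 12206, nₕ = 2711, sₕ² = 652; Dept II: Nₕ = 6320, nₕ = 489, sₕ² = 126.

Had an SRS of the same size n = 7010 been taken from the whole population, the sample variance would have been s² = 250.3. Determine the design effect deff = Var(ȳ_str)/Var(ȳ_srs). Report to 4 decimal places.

Var(ȳ_str) = Σ Wₕ²(1−fₕ)sₕ²/nₕ with Wₕ = Nₕ/42774:
  Dept I: (7955/42774)²·(1−915/7955)·15.29/915 = 5.1149278 × 10^-4
  Dept IV: (16293/42774)²·(1−2895/16293)·16.1/2895 = 6.6352701 × 10^-4
  Dept III: (12206/42774)²·(1−2711/12206)·652/2711 = 0.015234447
  Dept II: (6320/42774)²·(1−489/6320)·126/489 = 0.0051899369
  → Var(ȳ_str) = 0.021599404.
Var(ȳ_srs) = (1 − 7010/42774)·250.3/7010 = 0.029854448.
deff = 0.021599404 / 0.029854448 = 0.7235.

0.7235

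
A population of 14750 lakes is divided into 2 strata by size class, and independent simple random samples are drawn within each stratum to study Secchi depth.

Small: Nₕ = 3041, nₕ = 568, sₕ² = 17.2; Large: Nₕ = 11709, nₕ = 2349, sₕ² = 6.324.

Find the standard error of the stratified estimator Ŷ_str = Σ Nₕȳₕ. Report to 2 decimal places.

723.04

Var(Ŷ_str) = Σₕ Nₕ²(1 − fₕ)sₕ²/nₕ.
Small: 3041²·(1 − 568/3041)·17.2/568 = 227730.21.
Large: 11709²·(1 − 2349/11709)·6.324/2349 = 295056.03.
Sum = 522786.24.
SE = √(522786.24) = 723.04.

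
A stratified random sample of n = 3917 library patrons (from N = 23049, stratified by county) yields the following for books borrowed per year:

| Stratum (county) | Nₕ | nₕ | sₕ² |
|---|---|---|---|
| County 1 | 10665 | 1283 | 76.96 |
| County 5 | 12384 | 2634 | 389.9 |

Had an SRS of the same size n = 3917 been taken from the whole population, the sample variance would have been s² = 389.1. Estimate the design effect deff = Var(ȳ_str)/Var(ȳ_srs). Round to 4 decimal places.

0.5450

Var(ȳ_str) = Σ Wₕ²(1−fₕ)sₕ²/nₕ with Wₕ = Nₕ/23049:
  County 1: (10665/23049)²·(1−1283/10665)·76.96/1283 = 0.011297712
  County 5: (12384/23049)²·(1−2634/12384)·389.9/2634 = 0.03364332
  → Var(ȳ_str) = 0.044941032.
Var(ȳ_srs) = (1 − 3917/23049)·389.1/3917 = 0.0824548.
deff = 0.044941032 / 0.0824548 = 0.5450.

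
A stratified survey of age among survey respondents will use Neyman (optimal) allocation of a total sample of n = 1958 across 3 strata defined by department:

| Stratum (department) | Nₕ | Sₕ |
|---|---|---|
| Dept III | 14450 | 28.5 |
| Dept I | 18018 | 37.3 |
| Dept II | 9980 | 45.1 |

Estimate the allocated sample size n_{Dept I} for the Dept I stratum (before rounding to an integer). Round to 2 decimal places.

857.84

Neyman allocation: nₕ = n·NₕSₕ / Σⱼ NⱼSⱼ.
Σ NⱼSⱼ = 14450·28.5 + 18018·37.3 + 9980·45.1 = 1.5339944 × 10^6.
n_{Dept I} = 1958·18018·37.3 / (1.5339944 × 10^6) = 857.84.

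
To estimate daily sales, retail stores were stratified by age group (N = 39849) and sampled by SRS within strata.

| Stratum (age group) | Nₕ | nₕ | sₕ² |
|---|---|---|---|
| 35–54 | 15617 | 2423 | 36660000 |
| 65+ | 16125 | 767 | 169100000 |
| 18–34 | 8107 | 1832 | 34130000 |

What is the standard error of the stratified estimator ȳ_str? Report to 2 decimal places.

192.21

Var(ȳ_str) = Σₕ Wₕ²(1 − fₕ)sₕ²/nₕ with Wₕ = Nₕ/N, N = 39849.
35–54: Wₕ = 0.39190444; term = 0.39190444²·(1 − 0.15515144)·36660000/2423 = 1963.2621.
65+: Wₕ = 0.40465256; term = 0.40465256²·(1 − 0.04756589)·169100000/767 = 34383.317.
18–34: Wₕ = 0.20344300; term = 0.20344300²·(1 − 0.22597755)·34130000/1832 = 596.82893.
Sum = 36943.408.
SE = √(36943.408) = 192.21.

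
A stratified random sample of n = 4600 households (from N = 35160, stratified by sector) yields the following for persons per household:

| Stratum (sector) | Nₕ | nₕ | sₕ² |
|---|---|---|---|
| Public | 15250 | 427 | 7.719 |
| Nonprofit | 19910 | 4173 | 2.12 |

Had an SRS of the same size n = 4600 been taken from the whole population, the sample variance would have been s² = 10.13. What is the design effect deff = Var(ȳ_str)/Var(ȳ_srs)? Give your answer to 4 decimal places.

1.7942

Var(ȳ_str) = Σ Wₕ²(1−fₕ)sₕ²/nₕ with Wₕ = Nₕ/35160:
  Public: (15250/35160)²·(1−427/15250)·7.719/427 = 0.0033055321
  Nonprofit: (19910/35160)²·(1−4173/19910)·2.12/4173 = 1.2876059 × 10^-4
  → Var(ȳ_str) = 0.0034342927.
Var(ȳ_srs) = (1 − 4600/35160)·10.13/4600 = 0.0019140624.
deff = 0.0034342927 / 0.0019140624 = 1.7942.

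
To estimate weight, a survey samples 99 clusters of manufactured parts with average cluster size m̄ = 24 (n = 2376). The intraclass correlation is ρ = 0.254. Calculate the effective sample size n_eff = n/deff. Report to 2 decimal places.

deff = 1 + (24 − 1)·0.254 = 1 + 5.842 = 6.842.
n_eff = 2376 / 6.842 = 347.27.

347.27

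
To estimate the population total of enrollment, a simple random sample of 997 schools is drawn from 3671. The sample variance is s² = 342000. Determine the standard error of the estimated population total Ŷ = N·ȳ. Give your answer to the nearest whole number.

58028

Var(Ŷ) = N²·Var(ȳ) = N²·(1 − n/N)·s²/n.
f = 997/3671 = 0.27158812; Var(ȳ) = 0.72841188·342000/997 = 249.86646.
Var(Ŷ) = 3671² · 249.86646 = 3.3672606 × 10^9.
SE(Ŷ) = √(3.3672606 × 10^9) = 58028.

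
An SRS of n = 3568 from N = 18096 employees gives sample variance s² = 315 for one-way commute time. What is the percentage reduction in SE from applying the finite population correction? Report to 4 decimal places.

f = n/N = 3568/18096 = 0.19717065.
SE_no-fpc = √(s²/n) = 0.2971275; SE_fpc = √((1−f)s²/n) = 0.26622846.
Ratio = √(1−f) = 0.89600745. Reduction = 100·(1 − 0.89600745) = 10.3993%.

10.3993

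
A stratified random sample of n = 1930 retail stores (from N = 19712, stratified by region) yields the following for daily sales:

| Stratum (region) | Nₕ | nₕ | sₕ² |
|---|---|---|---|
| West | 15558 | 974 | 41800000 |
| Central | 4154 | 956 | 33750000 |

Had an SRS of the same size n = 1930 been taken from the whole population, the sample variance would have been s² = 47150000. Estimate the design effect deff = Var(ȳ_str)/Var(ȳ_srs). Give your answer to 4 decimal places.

Var(ȳ_str) = Σ Wₕ²(1−fₕ)sₕ²/nₕ with Wₕ = Nₕ/19712:
  West: (15558/19712)²·(1−974/15558)·41800000/974 = 25060.306
  Central: (4154/19712)²·(1−956/4154)·33750000/956 = 1206.9783
  → Var(ȳ_str) = 26267.284.
Var(ȳ_srs) = (1 − 1930/19712)·47150000/1930 = 22038.108.
deff = 26267.284 / 22038.108 = 1.1919.

1.1919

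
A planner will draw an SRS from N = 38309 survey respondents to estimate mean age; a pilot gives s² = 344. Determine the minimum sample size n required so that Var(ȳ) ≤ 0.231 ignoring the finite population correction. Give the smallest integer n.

1490

Without fpc, n₀ = s²/D = 344/0.231 = 1489.1775.
Rounding up, n = 1490.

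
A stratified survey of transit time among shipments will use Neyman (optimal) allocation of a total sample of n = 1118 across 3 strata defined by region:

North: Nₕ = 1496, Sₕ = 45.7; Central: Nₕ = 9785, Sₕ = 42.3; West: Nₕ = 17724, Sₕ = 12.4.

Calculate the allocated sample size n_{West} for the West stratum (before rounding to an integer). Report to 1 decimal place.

Neyman allocation: nₕ = n·NₕSₕ / Σⱼ NⱼSⱼ.
Σ NⱼSⱼ = 1496·45.7 + 9785·42.3 + 17724·12.4 = 702050.3.
n_{West} = 1118·17724·12.4 / 702050.3 = 350.0.

350.0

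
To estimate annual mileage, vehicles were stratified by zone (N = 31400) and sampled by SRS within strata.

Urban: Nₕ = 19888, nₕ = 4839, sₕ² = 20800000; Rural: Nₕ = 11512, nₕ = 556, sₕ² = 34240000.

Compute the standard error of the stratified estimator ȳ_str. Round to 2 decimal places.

95.83

Var(ȳ_str) = Σₕ Wₕ²(1 − fₕ)sₕ²/nₕ with Wₕ = Nₕ/N, N = 31400.
Urban: Wₕ = 0.63337580; term = 0.63337580²·(1 − 0.24331255)·20800000/4839 = 1304.8097.
Rural: Wₕ = 0.36662420; term = 0.36662420²·(1 − 0.04829743)·34240000/556 = 7877.7551.
Sum = 9182.5648.
SE = √(9182.5648) = 95.83.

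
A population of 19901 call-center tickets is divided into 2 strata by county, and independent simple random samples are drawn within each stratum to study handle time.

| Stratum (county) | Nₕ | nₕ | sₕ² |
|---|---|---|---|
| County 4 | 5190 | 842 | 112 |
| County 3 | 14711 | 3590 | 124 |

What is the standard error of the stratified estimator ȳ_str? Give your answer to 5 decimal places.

Var(ȳ_str) = Σₕ Wₕ²(1 − fₕ)sₕ²/nₕ with Wₕ = Nₕ/N, N = 19901.
County 4: Wₕ = 0.26079092; term = 0.26079092²·(1 − 0.16223507)·112/842 = 0.0075790195.
County 3: Wₕ = 0.73920908; term = 0.73920908²·(1 − 0.24403508)·124/3590 = 0.014268012.
Sum = 0.021847032.
SE = √(0.021847032) = 0.14781.

0.14781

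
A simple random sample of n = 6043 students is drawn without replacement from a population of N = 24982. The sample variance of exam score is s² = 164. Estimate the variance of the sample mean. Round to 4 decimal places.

0.0206

Under SRS without replacement, Var(ȳ) = (1 − f)·s²/n with f = n/N = 6043/24982 = 0.24189416.
Var(ȳ) = (1 − 0.24189416)·164/6043 = 0.75810584·0.027138838 = 0.020574112.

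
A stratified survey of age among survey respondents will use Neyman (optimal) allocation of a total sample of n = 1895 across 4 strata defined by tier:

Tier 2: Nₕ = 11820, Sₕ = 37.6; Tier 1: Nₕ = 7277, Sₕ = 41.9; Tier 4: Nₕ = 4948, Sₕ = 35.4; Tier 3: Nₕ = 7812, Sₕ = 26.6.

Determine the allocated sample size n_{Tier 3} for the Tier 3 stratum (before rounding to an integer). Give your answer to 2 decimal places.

Neyman allocation: nₕ = n·NₕSₕ / Σⱼ NⱼSⱼ.
Σ NⱼSⱼ = 11820·37.6 + 7277·41.9 + 4948·35.4 + 7812·26.6 = 1.1322967 × 10^6.
n_{Tier 3} = 1895·7812·26.6 / (1.1322967 × 10^6) = 347.77.

347.77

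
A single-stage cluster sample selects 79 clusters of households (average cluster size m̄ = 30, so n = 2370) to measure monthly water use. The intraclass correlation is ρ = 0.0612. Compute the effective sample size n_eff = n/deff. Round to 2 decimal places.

deff = 1 + (30 − 1)·0.0612 = 1 + 1.7748 = 2.7748.
n_eff = 2370 / 2.7748 = 854.12.

854.12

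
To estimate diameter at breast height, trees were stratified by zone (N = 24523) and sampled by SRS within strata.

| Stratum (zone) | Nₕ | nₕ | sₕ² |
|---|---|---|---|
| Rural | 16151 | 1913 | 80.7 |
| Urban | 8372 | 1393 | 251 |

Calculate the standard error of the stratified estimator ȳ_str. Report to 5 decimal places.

0.18340

Var(ȳ_str) = Σₕ Wₕ²(1 − fₕ)sₕ²/nₕ with Wₕ = Nₕ/N, N = 24523.
Rural: Wₕ = 0.65860621; term = 0.65860621²·(1 − 0.11844468)·80.7/1913 = 0.016130944.
Urban: Wₕ = 0.34139379; term = 0.34139379²·(1 − 0.16638796)·251/1393 = 0.017506439.
Sum = 0.033637383.
SE = √(0.033637383) = 0.18340.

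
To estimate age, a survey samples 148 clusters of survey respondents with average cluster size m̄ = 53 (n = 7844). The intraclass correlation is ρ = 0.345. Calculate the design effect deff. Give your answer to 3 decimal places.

deff = 1 + (53 − 1)·0.345 = 1 + 17.94 = 18.94.

18.940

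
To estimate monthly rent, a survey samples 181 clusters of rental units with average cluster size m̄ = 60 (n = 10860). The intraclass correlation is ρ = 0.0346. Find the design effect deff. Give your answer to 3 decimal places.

3.041

deff = 1 + (60 − 1)·0.0346 = 1 + 2.0414 = 3.0414.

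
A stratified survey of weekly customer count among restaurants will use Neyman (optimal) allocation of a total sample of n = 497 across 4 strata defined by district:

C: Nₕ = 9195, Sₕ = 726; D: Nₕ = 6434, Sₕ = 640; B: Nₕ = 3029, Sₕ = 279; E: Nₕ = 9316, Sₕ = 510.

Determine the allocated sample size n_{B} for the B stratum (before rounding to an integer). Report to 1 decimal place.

25.6

Neyman allocation: nₕ = n·NₕSₕ / Σⱼ NⱼSⱼ.
Σ NⱼSⱼ = 9195·726 + 6434·640 + 3029·279 + 9316·510 = 1.6389581 × 10^7.
n_{B} = 497·3029·279 / (1.6389581 × 10^7) = 25.6.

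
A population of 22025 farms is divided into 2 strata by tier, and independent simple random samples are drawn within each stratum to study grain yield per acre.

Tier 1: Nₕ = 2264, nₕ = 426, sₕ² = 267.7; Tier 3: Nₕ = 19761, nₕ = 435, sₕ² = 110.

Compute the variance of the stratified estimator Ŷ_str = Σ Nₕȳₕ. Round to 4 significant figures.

Var(Ŷ_str) = Σₕ Nₕ²(1 − fₕ)sₕ²/nₕ.
Tier 1: 2264²·(1 − 426/2264)·267.7/426 = 2.6149338 × 10^6.
Tier 3: 19761²·(1 − 435/19761)·110/435 = 9.6572688 × 10^7.
Sum = 9.9187622 × 10^7.

9.919 × 10^7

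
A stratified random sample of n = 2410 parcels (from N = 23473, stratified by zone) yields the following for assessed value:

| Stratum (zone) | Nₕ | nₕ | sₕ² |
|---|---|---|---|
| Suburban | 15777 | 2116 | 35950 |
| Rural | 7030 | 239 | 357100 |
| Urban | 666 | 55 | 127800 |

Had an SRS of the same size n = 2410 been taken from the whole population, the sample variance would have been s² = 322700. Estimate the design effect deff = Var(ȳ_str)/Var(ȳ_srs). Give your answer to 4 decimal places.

Var(ȳ_str) = Σ Wₕ²(1−fₕ)sₕ²/nₕ with Wₕ = Nₕ/23473:
  Suburban: (15777/23473)²·(1−2116/15777)·35950/2116 = 6.645887
  Rural: (7030/23473)²·(1−239/7030)·357100/239 = 129.46245
  Urban: (666/23473)²·(1−55/666)·127800/55 = 1.7161151
  → Var(ȳ_str) = 137.82445.
Var(ȳ_srs) = (1 − 2410/23473)·322700/2410 = 120.1527.
deff = 137.82445 / 120.1527 = 1.1471.

1.1471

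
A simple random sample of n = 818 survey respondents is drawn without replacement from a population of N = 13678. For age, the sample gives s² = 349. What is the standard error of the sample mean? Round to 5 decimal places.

Under SRS without replacement, Var(ȳ) = (1 − f)·s²/n with f = n/N = 818/13678 = 0.05980406.
Var(ȳ) = (1 − 0.05980406)·349/818 = 0.94019594·0.42665037 = 0.40113494.
SE(ȳ) = √(0.40113494) = 0.63335.

0.63335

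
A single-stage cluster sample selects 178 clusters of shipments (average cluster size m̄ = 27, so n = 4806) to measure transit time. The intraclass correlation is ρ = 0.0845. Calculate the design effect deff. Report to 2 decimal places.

deff = 1 + (27 − 1)·0.0845 = 1 + 2.197 = 3.197.

3.20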